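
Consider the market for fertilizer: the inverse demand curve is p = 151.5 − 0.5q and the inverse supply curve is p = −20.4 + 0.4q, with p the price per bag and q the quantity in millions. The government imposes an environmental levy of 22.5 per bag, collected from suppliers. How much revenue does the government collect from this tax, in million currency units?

Inverting to q(p) form: qd = 303 − 2p; qs = 2.5p + 51.
Before the tax: set 303 − 2p = 2.5p + 51 → p* = 56, q* = 191.
With the tax collected from suppliers, supply shifts: qs = 2.5(p − 22.5) + 51.
Solving gives q = 166 with buyers paying 68.5 and suppliers receiving 46 (the 22.5 wedge).
Revenue = t · Q = 22.5 · 166 = 3735.

Tax revenue = 3735 million.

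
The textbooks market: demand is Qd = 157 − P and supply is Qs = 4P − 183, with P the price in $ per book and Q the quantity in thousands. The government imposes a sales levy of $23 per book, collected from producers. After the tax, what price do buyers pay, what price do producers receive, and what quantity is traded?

Buyers pay $86.4; producers receive $63.4; quantity = 70.6.

Without the tax, 157 − P = 4P − 183 gives 5P = 340, so P* = $68 and Q* = 89.
With the tax collected from producers, supply shifts: Qs = 4(P − 23) − 183.
New equilibrium: buyers pay $86.4, producers receive $63.4, Q = 70.6. (Wedge: Pb − Ps = 23.)
The less price-elastic side of the market bears the larger share of a per-unit tax.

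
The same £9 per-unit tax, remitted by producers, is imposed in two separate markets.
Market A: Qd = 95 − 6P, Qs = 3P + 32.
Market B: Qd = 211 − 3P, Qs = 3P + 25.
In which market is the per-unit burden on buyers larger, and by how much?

Market A: pre-tax P* = £7, Q* = 53; post-tax Q = 35; per-unit burden on buyers = £3.
Market B: pre-tax P* = £31, Q* = 118; post-tax Q = 104.5; per-unit burden on buyers = £4.5.
Difference: £3 vs £4.5 → market B is larger by £1.5.

Market B, by £1.5.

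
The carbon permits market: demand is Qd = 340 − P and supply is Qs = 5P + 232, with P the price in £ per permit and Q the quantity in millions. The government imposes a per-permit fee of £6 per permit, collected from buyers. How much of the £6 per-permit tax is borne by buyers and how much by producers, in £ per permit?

Buyers bear £5 per permit; producers bear £1 per permit.

Before the tax: set 340 − P = 5P + 232 → P* = £18, Q* = 322.
With the tax collected from buyers, demand (in seller-price terms) shifts: Qd = 340 − (P + 6).
Solving gives Q = 317 with buyers paying £23 and producers receiving £17 (the £6 wedge).
Burden on buyers: £5; on producers: £1. (They sum to £6.)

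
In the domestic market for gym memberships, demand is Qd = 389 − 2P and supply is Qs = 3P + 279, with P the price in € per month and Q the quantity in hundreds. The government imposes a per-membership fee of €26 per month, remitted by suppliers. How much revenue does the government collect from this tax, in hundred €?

Before the tax: set 389 − 2P = 3P + 279 → P* = €22, Q* = 345.
With the tax collected from suppliers, supply shifts: Qs = 3(P − 26) + 279.
Solving gives Q = 313.8 with consumers paying €37.6 and suppliers receiving €11.6 (the €26 wedge).
Revenue = t · Q = 26 · 313.8 = €8158.8.

Tax revenue = €8158.8 hundred.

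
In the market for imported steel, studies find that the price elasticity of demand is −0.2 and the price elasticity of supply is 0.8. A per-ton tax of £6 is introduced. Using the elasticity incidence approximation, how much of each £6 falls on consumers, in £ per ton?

Consumers bear ≈ £4.8 per ton.

Incidence ratio: consumers' share ≈ εs / (εs + |εd|) = 0.8 / (0.8 + 0.2) = 0.8.
So consumers bear ≈ 0.8 × £6 = £4.8; sellers bear £1.2.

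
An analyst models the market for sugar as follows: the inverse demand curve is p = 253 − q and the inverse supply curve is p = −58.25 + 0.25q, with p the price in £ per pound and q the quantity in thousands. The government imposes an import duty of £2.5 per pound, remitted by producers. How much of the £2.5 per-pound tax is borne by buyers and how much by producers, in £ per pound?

Inverting to q(p) form: qd = 253 − p; qs = 4p + 233.
Before the tax: set 253 − p = 4p + 233 → p* = £4, q* = 249.
With the tax collected from producers, supply shifts: qs = 4(p − 2.5) + 233.
New equilibrium: buyers pay £6, producers receive £3.5, q = 247. (Wedge: pb − ps = 2.5.)
Burden on buyers: £2; on producers: £0.5. (They sum to £2.5.)
The less price-elastic side of the market bears the larger share of a per-unit tax.

Buyers bear £2 per pound; producers bear £0.5 per pound.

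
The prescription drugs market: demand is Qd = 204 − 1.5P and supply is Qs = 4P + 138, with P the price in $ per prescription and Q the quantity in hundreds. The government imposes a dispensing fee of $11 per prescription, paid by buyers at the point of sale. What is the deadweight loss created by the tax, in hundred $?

Without the tax, 204 − 1.5P = 4P + 138 gives 5.5P = 66, so P* = $12 and Q* = 186.
With the tax collected from buyers, demand (in seller-price terms) shifts: Qd = 204 − 1.5(P + 11).
Solving gives Q = 174 with buyers paying $20 and producers receiving $9 (the $11 wedge).
Quantity falls by |ΔQ| = |186 − 174| = 12.
DWL = ½ · t · |ΔQ| = ½ · 11 · 12 = $66.

Deadweight loss = $66 hundred.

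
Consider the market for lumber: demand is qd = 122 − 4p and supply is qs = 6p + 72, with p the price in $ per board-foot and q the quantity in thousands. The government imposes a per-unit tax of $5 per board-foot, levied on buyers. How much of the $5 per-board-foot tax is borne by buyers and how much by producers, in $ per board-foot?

Buyers bear $3 per board-foot; producers bear $2 per board-foot.

Before the tax: set 122 − 4p = 6p + 72 → p* = $5, q* = 102.
With the tax collected from buyers, demand (in seller-price terms) shifts: qd = 122 − 4(p + 5).
Solving gives q = 90 with buyers paying $8 and producers receiving $3 (the $5 wedge).
Burden on buyers: $3; on producers: $2. (They sum to $5.)
The less price-elastic side of the market bears the larger share of a per-unit tax.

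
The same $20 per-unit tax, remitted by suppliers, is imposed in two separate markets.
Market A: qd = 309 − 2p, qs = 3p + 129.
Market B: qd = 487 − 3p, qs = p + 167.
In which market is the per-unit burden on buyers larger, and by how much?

Market A, by $7.

Market A: pre-tax p* = $36, q* = 237; post-tax q = 213; per-unit burden on buyers = $12.
Market B: pre-tax p* = $80, q* = 247; post-tax q = 232; per-unit burden on buyers = $5.
Difference: $12 vs $5 → market A is larger by $7.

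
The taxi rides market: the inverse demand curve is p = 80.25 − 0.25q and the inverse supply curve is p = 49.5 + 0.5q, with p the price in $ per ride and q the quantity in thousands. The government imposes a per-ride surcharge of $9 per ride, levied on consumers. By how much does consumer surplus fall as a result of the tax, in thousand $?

Inverting to q(p) form: qd = 321 − 4p; qs = 2p − 99.
Before the tax: set 321 − 4p = 2p − 99 → p* = $70, q* = 41.
With the tax collected from consumers, demand (in seller-price terms) shifts: qd = 321 − 4(p + 9).
Solving gives q = 29 with consumers paying $73 and sellers receiving $64 (the $9 wedge).
ΔCS is the trapezoid between Q = 29 and Q = 41 of height $3: ½ · (41 + 29) · 3 = $105.

Consumer surplus falls by $105 thousand.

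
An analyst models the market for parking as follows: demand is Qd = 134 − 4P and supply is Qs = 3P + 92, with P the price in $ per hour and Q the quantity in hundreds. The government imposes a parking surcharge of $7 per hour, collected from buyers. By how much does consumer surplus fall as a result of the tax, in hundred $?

Consumer surplus falls by $312 hundred.

Before the tax: set 134 − 4P = 3P + 92 → P* = $6, Q* = 110.
With the tax collected from buyers, demand (in seller-price terms) shifts: Qd = 134 − 4(P + 7).
Solving gives Q = 98 with buyers paying $9 and sellers receiving $2 (the $7 wedge).
ΔCS is the trapezoid between Q = 98 and Q = 110 of height $3: ½ · (110 + 98) · 3 = $312.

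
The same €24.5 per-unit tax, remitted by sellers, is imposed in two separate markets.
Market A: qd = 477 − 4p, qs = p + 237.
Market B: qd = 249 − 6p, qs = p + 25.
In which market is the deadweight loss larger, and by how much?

Market A: pre-tax p* = €48, q* = 285; post-tax q = 265.4; deadweight loss = €240.1.
Market B: pre-tax p* = €32, q* = 57; post-tax q = 36; deadweight loss = €257.25.
Difference: €240.1 vs €257.25 → market B is larger by €17.15.

Market B, by €17.15.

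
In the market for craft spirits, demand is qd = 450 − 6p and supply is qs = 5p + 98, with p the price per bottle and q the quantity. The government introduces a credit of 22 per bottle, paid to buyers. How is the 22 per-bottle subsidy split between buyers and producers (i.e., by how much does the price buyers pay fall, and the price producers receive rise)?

Without the subsidy, 450 − 6p = 5p + 98 gives 11p = 352, so p* = 32 and q* = 258.
With a per-unit subsidy paid to buyers, each effectively pays p − 22, so demand becomes qd = 450 − 6(p − 22).
Solving gives q = 318 with buyers paying 22 and producers receiving 44 (the 22 wedge).
Gain to buyers: 10; to producers: 12. (They sum to 22.)

Buyers gain 10 per bottle; producers gain 12 per bottle.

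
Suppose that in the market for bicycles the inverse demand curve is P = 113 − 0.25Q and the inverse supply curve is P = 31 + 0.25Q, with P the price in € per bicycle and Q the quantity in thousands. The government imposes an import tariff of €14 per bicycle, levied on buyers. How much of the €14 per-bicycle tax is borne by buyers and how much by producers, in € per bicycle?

Inverting to Q(P) form: Qd = 452 − 4P; Qs = 4P − 124.
Before the tax: set 452 − 4P = 4P − 124 → P* = €72, Q* = 164.
With the tax collected from buyers, demand (in seller-price terms) shifts: Qd = 452 − 4(P + 14).
Solving gives Q = 136 with buyers paying €79 and producers receiving €65 (the €14 wedge).
Burden on buyers: €7; on producers: €7. (They sum to €14.)

Buyers bear €7 per bicycle; producers bear €7 per bicycle.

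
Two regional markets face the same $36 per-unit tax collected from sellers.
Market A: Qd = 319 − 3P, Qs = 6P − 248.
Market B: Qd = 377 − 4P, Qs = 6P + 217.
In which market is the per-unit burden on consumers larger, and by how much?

Market A, by $2.4.

Market A: pre-tax P* = $63, Q* = 130; post-tax Q = 58; per-unit burden on consumers = $24.
Market B: pre-tax P* = $16, Q* = 313; post-tax Q = 226.6; per-unit burden on consumers = $21.6.
Difference: $24 vs $21.6 → market A is larger by $2.4.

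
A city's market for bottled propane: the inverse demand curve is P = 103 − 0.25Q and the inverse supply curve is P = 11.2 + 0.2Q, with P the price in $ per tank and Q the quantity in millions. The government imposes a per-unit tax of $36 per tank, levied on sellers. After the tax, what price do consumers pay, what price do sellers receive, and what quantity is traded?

Inverting to Q(P) form: Qd = 412 − 4P; Qs = 5P − 56.
Before the tax: set 412 − 4P = 5P − 56 → P* = $52, Q* = 204.
With the tax collected from sellers, supply shifts: Qs = 5(P − 36) − 56.
Solving gives Q = 124 with consumers paying $72 and sellers receiving $36 (the $36 wedge).

Consumers pay $72; sellers receive $36; quantity = 124.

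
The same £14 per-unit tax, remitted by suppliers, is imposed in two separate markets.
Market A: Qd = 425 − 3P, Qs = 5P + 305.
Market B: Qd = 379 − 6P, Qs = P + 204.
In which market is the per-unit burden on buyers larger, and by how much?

Market A, by £6.75.

Market A: pre-tax P* = £15, Q* = 380; post-tax Q = 353.75; per-unit burden on buyers = £8.75.
Market B: pre-tax P* = £25, Q* = 229; post-tax Q = 217; per-unit burden on buyers = £2.
Difference: £8.75 vs £2 → market A is larger by £6.75.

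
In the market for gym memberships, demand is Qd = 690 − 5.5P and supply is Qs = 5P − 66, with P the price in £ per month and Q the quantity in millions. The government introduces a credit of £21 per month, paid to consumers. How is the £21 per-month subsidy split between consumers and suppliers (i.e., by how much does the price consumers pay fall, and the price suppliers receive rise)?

Without the subsidy, 690 − 5.5P = 5P − 66 gives 10.5P = 756, so P* = £72 and Q* = 294.
With a per-unit subsidy paid to consumers, each effectively pays P − 21, so demand becomes Qd = 690 − 5.5(P − 21).
New equilibrium: consumers pay £62, suppliers receive £83, Q = 349. (Wedge: Pb − Ps = −21.)
Gain to consumers: £10; to suppliers: £11. (They sum to £21.)

Consumers gain £10 per month; suppliers gain £11 per month.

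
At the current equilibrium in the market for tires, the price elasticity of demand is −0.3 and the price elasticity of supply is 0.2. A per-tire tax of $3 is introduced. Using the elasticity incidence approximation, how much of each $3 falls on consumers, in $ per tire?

Incidence ratio: consumers' share ≈ εs / (εs + |εd|) = 0.2 / (0.2 + 0.3) = 0.4.
So consumers bear ≈ 0.4 × $3 = $1.2; producers bear $1.8.

Consumers bear ≈ $1.2 per tire.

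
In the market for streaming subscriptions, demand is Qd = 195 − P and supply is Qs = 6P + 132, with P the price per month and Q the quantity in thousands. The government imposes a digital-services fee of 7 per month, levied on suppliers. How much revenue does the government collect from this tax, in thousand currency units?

Tax revenue = 1260 thousand.

Without the tax, 195 − P = 6P + 132 gives 7P = 63, so P* = 9 and Q* = 186.
With the tax collected from suppliers, supply shifts: Qs = 6(P − 7) + 132.
Solving gives Q = 180 with buyers paying 15 and suppliers receiving 8 (the 7 wedge).
Revenue = t · Q = 7 · 180 = 1260.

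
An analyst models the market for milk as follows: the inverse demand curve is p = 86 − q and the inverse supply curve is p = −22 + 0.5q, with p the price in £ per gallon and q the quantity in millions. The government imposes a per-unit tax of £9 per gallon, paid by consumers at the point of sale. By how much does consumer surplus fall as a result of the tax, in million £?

Inverting to q(p) form: qd = 86 − p; qs = 2p + 44.
Before the tax: set 86 − p = 2p + 44 → p* = £14, q* = 72.
With the tax collected from consumers, demand (in seller-price terms) shifts: qd = 86 − (p + 9).
New equilibrium: consumers pay £20, producers receive £11, q = 66. (Wedge: pb − ps = 9.)
ΔCS is the trapezoid between Q = 66 and Q = 72 of height £6: ½ · (72 + 66) · 6 = £414.

Consumer surplus falls by £414 million.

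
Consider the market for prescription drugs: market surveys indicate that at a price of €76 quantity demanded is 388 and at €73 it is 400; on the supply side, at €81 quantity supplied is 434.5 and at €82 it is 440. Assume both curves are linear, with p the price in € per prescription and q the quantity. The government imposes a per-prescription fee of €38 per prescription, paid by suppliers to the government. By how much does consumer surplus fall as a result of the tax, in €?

Demand slope: (400 − 388)/(73 − 76) = -4, so qd = 692 − 4p.
Supply slope: (440 − 434.5)/(82 − 81) = 5.5, so qs = 5.5p − 11.
Before the tax: set 692 − 4p = 5.5p − 11 → p* = €74, q* = 396.
With the tax collected from suppliers, supply shifts: qs = 5.5(p − 38) − 11.
Solving gives q = 308 with buyers paying €96 and suppliers receiving €58 (the €38 wedge).
ΔCS is the trapezoid between Q = 308 and Q = 396 of height €22: ½ · (396 + 308) · 22 = €7744.

Consumer surplus falls by €7744.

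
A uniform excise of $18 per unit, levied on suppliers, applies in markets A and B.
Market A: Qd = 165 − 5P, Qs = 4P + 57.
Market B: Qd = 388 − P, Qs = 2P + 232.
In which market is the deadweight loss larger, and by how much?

Market A, by $252.

Market A: pre-tax P* = $12, Q* = 105; post-tax Q = 65; deadweight loss = $360.
Market B: pre-tax P* = $52, Q* = 336; post-tax Q = 324; deadweight loss = $108.
Difference: $360 vs $108 → market A is larger by $252.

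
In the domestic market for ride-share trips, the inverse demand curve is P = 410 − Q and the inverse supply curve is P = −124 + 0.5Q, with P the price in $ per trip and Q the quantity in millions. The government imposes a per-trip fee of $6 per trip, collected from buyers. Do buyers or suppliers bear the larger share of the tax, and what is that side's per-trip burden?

Rewrite in direct form: Qd = 410 − P and Qs = 2P + 248.
Before the tax: set 410 − P = 2P + 248 → P* = $54, Q* = 356.
With the tax collected from buyers, demand (in seller-price terms) shifts: Qd = 410 − (P + 6).
Solving gives Q = 352 with buyers paying $58 and suppliers receiving $52 (the $6 wedge).
Per-trip burden: buyers $4, suppliers $2.
Buyers take the larger share because demand is less price-elastic here (demand slope 1 vs supply slope 2).
The less price-elastic side of the market bears the larger share of a per-unit tax.

Buyers bear the larger share: $4 per trip.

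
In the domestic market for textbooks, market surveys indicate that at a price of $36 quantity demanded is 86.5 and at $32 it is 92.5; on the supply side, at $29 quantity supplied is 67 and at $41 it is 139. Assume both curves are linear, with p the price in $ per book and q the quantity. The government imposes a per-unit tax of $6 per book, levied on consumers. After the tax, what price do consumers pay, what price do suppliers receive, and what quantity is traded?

Demand slope: (92.5 − 86.5)/(32 − 36) = -1.5, so qd = 140.5 − 1.5p.
Supply slope: (139 − 67)/(41 − 29) = 6, so qs = 6p − 107.
Before the tax: set 140.5 − 1.5p = 6p − 107 → p* = $33, q* = 91.
With the tax collected from consumers, demand (in seller-price terms) shifts: qd = 140.5 − 1.5(p + 6).
New equilibrium: consumers pay $37.8, suppliers receive $31.8, q = 83.8. (Wedge: pb − ps = 6.)
The less price-elastic side of the market bears the larger share of a per-unit tax.

Consumers pay $37.8; suppliers receive $31.8; quantity = 83.8.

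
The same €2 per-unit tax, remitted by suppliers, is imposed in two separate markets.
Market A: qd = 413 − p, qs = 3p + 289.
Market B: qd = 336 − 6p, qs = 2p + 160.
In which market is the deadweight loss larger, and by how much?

Market A: pre-tax p* = €31, q* = 382; post-tax q = 380.5; deadweight loss = €1.5.
Market B: pre-tax p* = €22, q* = 204; post-tax q = 201; deadweight loss = €3.
Difference: €1.5 vs €3 → market B is larger by €1.5.

Market B, by €1.5.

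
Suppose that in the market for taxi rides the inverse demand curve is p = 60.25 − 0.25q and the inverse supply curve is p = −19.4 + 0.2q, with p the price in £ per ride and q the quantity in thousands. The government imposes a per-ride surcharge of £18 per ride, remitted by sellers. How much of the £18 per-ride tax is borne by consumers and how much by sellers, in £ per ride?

Consumers bear £10 per ride; sellers bear £8 per ride.

Inverting to q(p) form: qd = 241 − 4p; qs = 5p + 97.
Without the tax, 241 − 4p = 5p + 97 gives 9p = 144, so p* = £16 and q* = 177.
With the tax collected from sellers, supply shifts: qs = 5(p − 18) + 97.
Solving gives q = 137 with consumers paying £26 and sellers receiving £8 (the £18 wedge).
Burden on consumers: £10; on sellers: £8. (They sum to £18.)
The less price-elastic side of the market bears the larger share of a per-unit tax.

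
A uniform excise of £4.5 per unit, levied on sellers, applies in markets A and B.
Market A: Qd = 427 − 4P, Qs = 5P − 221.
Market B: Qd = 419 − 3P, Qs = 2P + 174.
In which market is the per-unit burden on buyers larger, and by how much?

Market A: pre-tax P* = £72, Q* = 139; post-tax Q = 129; per-unit burden on buyers = £2.5.
Market B: pre-tax P* = £49, Q* = 272; post-tax Q = 266.6; per-unit burden on buyers = £1.8.
Difference: £2.5 vs £1.8 → market A is larger by £0.7.

Market A, by £0.7.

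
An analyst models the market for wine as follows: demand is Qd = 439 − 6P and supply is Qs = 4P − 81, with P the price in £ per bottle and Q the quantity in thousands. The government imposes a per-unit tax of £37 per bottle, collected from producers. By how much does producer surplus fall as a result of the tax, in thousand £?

Producer surplus falls by £1833.72 thousand.

Before the tax: set 439 − 6P = 4P − 81 → P* = £52, Q* = 127.
With the tax collected from producers, supply shifts: Qs = 4(P − 37) − 81.
Solving gives Q = 38.2 with buyers paying £66.8 and producers receiving £29.8 (the £37 wedge).
ΔPS is the trapezoid between Q = 38.2 and Q = 127 of height £22.2: ½ · (127 + 38.2) · 22.2 = £1833.72.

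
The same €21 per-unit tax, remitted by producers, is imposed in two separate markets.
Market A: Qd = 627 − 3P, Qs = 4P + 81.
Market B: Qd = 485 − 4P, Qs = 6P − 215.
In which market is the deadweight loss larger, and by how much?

Market B, by €151.2.

Market A: pre-tax P* = €78, Q* = 393; post-tax Q = 357; deadweight loss = €378.
Market B: pre-tax P* = €70, Q* = 205; post-tax Q = 154.6; deadweight loss = €529.2.
Difference: €378 vs €529.2 → market B is larger by €151.2.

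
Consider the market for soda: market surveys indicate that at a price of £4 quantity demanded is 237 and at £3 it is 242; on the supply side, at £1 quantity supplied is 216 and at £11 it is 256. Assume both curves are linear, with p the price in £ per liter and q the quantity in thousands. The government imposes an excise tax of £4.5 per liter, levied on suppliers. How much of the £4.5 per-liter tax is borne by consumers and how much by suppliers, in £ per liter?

Consumers bear £2 per liter; suppliers bear £2.5 per liter.

Demand slope: (242 − 237)/(3 − 4) = -5, so qd = 257 − 5p.
Supply slope: (256 − 216)/(11 − 1) = 4, so qs = 4p + 212.
Before the tax: set 257 − 5p = 4p + 212 → p* = £5, q* = 232.
With the tax collected from suppliers, supply shifts: qs = 4(p − 4.5) + 212.
Solving gives q = 222 with consumers paying £7 and suppliers receiving £2.5 (the £4.5 wedge).
Burden on consumers: £2; on suppliers: £2.5. (They sum to £4.5.)
The less price-elastic side of the market bears the larger share of a per-unit tax.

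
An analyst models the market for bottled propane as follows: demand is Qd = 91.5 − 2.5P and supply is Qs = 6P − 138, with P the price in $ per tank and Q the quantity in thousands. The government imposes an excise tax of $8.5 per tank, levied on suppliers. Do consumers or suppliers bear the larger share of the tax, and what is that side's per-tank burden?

Before the tax: set 91.5 − 2.5P = 6P − 138 → P* = $27, Q* = 24.
With the tax collected from suppliers, supply shifts: Qs = 6(P − 8.5) − 138.
Solving gives Q = 9 with consumers paying $33 and suppliers receiving $24.5 (the $8.5 wedge).
Per-tank burden: consumers $6, suppliers $2.5.
Consumers take the larger share because demand is less price-elastic here (demand slope 2.5 vs supply slope 6).
The less price-elastic side of the market bears the larger share of a per-unit tax.

Consumers bear the larger share: $6 per tank.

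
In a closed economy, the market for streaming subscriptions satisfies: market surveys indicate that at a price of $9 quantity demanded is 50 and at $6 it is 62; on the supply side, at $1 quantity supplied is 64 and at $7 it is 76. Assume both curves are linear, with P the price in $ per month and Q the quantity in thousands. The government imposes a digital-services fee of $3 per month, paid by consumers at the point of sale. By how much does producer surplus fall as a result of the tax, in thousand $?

Producer surplus falls by $136 thousand.

Demand slope: (62 − 50)/(6 − 9) = -4, so Qd = 86 − 4P.
Supply slope: (76 − 64)/(7 − 1) = 2, so Qs = 2P + 62.
Without the tax, 86 − 4P = 2P + 62 gives 6P = 24, so P* = $4 and Q* = 70.
With the tax collected from consumers, demand (in seller-price terms) shifts: Qd = 86 − 4(P + 3).
New equilibrium: consumers pay $5, producers receive $2, Q = 66. (Wedge: Pb − Ps = 3.)
ΔPS is the trapezoid between Q = 66 and Q = 70 of height $2: ½ · (70 + 66) · 2 = $136.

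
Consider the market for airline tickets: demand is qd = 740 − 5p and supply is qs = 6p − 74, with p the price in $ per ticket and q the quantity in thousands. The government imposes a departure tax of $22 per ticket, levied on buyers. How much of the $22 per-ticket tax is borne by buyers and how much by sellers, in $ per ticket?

Buyers bear $12 per ticket; sellers bear $10 per ticket.

Without the tax, 740 − 5p = 6p − 74 gives 11p = 814, so p* = $74 and q* = 370.
With the tax collected from buyers, demand (in seller-price terms) shifts: qd = 740 − 5(p + 22).
Solving gives q = 310 with buyers paying $86 and sellers receiving $64 (the $22 wedge).
Burden on buyers: $12; on sellers: $10. (They sum to $22.)
The less price-elastic side of the market bears the larger share of a per-unit tax.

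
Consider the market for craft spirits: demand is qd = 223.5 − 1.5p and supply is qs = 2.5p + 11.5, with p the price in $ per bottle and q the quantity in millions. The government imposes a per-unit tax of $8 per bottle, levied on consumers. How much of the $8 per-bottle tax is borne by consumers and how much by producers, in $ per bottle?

Without the tax, 223.5 − 1.5p = 2.5p + 11.5 gives 4p = 212, so p* = $53 and q* = 144.
With the tax collected from consumers, demand (in seller-price terms) shifts: qd = 223.5 − 1.5(p + 8).
New equilibrium: consumers pay $58, producers receive $50, q = 136.5. (Wedge: pb − ps = 8.)
Burden on consumers: $5; on producers: $3. (They sum to $8.)
The less price-elastic side of the market bears the larger share of a per-unit tax.

Consumers bear $5 per bottle; producers bear $3 per bottle.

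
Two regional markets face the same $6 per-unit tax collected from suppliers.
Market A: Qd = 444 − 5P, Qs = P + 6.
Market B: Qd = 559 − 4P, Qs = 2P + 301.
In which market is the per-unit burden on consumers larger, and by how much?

Market B, by $1.

Market A: pre-tax P* = $73, Q* = 79; post-tax Q = 74; per-unit burden on consumers = $1.
Market B: pre-tax P* = $43, Q* = 387; post-tax Q = 379; per-unit burden on consumers = $2.
Difference: $1 vs $2 → market B is larger by $1.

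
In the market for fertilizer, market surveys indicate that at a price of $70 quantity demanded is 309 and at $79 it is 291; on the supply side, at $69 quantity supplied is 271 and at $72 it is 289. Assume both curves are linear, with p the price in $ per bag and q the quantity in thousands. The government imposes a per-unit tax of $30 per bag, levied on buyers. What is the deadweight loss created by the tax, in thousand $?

Deadweight loss = $675 thousand.

Demand slope: (291 − 309)/(79 − 70) = -2, so qd = 449 − 2p.
Supply slope: (289 − 271)/(72 − 69) = 6, so qs = 6p − 143.
Without the tax, 449 − 2p = 6p − 143 gives 8p = 592, so p* = $74 and q* = 301.
With the tax collected from buyers, demand (in seller-price terms) shifts: qd = 449 − 2(p + 30).
Solving gives q = 256 with buyers paying $96.5 and suppliers receiving $66.5 (the $30 wedge).
Quantity falls by |ΔQ| = |301 − 256| = 45.
DWL = ½ · t · |ΔQ| = ½ · 30 · 45 = $675.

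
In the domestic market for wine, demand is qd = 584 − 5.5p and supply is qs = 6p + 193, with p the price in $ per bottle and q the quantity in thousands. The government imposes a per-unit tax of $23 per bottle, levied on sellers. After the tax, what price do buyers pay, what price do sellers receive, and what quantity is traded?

Buyers pay $46; sellers receive $23; quantity = 331.

Without the tax, 584 − 5.5p = 6p + 193 gives 11.5p = 391, so p* = $34 and q* = 397.
With the tax collected from sellers, supply shifts: qs = 6(p − 23) + 193.
New equilibrium: buyers pay $46, sellers receive $23, q = 331. (Wedge: pb − ps = 23.)
The less price-elastic side of the market bears the larger share of a per-unit tax.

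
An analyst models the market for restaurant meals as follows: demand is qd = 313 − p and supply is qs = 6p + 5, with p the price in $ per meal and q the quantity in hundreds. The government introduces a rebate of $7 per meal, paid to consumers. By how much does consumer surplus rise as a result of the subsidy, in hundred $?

Without the subsidy, 313 − p = 6p + 5 gives 7p = 308, so p* = $44 and q* = 269.
With a per-unit subsidy paid to consumers, each effectively pays p − 7, so demand becomes qd = 313 − (p − 7).
New equilibrium: consumers pay $38, suppliers receive $45, q = 275. (Wedge: pb − ps = −7.)
ΔCS is the trapezoid between Q = 275 and Q = 269 of height $6: ½ · (269 + 275) · 6 = $1632.

Consumer surplus rises by $1632 hundred.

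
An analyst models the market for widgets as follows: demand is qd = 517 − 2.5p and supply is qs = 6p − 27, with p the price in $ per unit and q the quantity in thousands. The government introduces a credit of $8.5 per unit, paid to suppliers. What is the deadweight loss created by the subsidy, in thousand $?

Deadweight loss = $63.75 thousand.

Before the subsidy: set 517 − 2.5p = 6p − 27 → p* = $64, q* = 357.
With a per-unit subsidy paid to suppliers, each receives p + 8.5 per unit sold, so supply becomes qs = 6(p + 8.5) − 27.
Solving gives q = 372 with buyers paying $58 and suppliers receiving $66.5 (the $8.5 wedge).
Quantity rises by |ΔQ| = |357 − 372| = 15.
DWL = ½ · t · |ΔQ| = ½ · 8.5 · 15 = $63.75.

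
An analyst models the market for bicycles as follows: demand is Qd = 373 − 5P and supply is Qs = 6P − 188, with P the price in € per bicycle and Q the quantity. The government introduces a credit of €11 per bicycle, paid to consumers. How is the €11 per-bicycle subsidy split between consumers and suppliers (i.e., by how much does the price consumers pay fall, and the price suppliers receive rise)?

Without the subsidy, 373 − 5P = 6P − 188 gives 11P = 561, so P* = €51 and Q* = 118.
With a per-unit subsidy paid to consumers, each effectively pays P − 11, so demand becomes Qd = 373 − 5(P − 11).
Solving gives Q = 148 with consumers paying €45 and suppliers receiving €56 (the €11 wedge).
Gain to consumers: €6; to suppliers: €5. (They sum to €11.)

Consumers gain €6 per bicycle; suppliers gain €5 per bicycle.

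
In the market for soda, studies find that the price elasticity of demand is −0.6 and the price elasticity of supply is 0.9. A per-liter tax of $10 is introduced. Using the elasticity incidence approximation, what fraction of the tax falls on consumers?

Incidence ratio: consumers' share ≈ εs / (εs + |εd|) = 0.9 / (0.9 + 0.6) = 0.6.
Supply is the more elastic side, so consumers bear the larger share.

Consumers' share ≈ 0.6.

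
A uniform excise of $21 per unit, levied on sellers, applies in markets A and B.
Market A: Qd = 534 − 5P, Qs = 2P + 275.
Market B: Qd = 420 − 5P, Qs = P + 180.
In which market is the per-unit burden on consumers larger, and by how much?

Market A, by $2.5.

Market A: pre-tax P* = $37, Q* = 349; post-tax Q = 319; per-unit burden on consumers = $6.
Market B: pre-tax P* = $40, Q* = 220; post-tax Q = 202.5; per-unit burden on consumers = $3.5.
Difference: $6 vs $3.5 → market A is larger by $2.5.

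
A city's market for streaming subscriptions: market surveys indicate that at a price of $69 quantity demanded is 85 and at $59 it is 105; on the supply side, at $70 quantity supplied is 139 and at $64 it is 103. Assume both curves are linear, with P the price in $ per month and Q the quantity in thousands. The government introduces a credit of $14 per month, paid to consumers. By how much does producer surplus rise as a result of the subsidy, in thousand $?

Producer surplus rises by $376.25 thousand.

Demand slope: (105 − 85)/(59 − 69) = -2, so Qd = 223 − 2P.
Supply slope: (103 − 139)/(64 − 70) = 6, so Qs = 6P − 281.
Without the subsidy, 223 − 2P = 6P − 281 gives 8P = 504, so P* = $63 and Q* = 97.
With a per-unit subsidy paid to consumers, each effectively pays P − 14, so demand becomes Qd = 223 − 2(P − 14).
New equilibrium: consumers pay $52.5, suppliers receive $66.5, Q = 118. (Wedge: Pb − Ps = −14.)
ΔPS is the trapezoid between Q = 118 and Q = 97 of height $3.5: ½ · (97 + 118) · 3.5 = $376.25.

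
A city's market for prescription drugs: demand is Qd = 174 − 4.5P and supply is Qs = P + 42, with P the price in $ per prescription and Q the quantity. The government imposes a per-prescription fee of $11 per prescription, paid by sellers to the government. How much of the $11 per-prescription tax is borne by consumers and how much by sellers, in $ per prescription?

Consumers bear $2 per prescription; sellers bear $9 per prescription.

Before the tax: set 174 − 4.5P = P + 42 → P* = $24, Q* = 66.
With the tax collected from sellers, supply shifts: Qs = (P − 11) + 42.
New equilibrium: consumers pay $26, sellers receive $15, Q = 57. (Wedge: Pb − Ps = 11.)
Burden on consumers: $2; on sellers: $9. (They sum to $11.)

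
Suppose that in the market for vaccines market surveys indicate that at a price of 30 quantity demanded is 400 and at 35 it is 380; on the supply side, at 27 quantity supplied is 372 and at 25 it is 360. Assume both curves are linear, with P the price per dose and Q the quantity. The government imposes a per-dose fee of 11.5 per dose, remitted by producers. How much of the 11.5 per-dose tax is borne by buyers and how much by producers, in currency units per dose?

Demand slope: (380 − 400)/(35 − 30) = -4, so Qd = 520 − 4P.
Supply slope: (360 − 372)/(25 − 27) = 6, so Qs = 6P + 210.
Without the tax, 520 − 4P = 6P + 210 gives 10P = 310, so P* = 31 and Q* = 396.
With the tax collected from producers, supply shifts: Qs = 6(P − 11.5) + 210.
New equilibrium: buyers pay 37.9, producers receive 26.4, Q = 368.4. (Wedge: Pb − Ps = 11.5.)
Burden on buyers: 6.9; on producers: 4.6. (They sum to 11.5.)

Buyers bear 6.9 per dose; producers bear 4.6 per dose.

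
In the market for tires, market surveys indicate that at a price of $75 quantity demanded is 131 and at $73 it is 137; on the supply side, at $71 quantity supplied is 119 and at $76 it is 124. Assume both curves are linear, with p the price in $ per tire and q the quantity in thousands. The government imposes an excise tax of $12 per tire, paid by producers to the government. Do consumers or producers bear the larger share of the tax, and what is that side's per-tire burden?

Producers bear the larger share: $9 per tire.

Demand slope: (137 − 131)/(73 − 75) = -3, so qd = 356 − 3p.
Supply slope: (124 − 119)/(76 − 71) = 1, so qs = p + 48.
Before the tax: set 356 − 3p = p + 48 → p* = $77, q* = 125.
With the tax collected from producers, supply shifts: qs = (p − 12) + 48.
Solving gives q = 116 with consumers paying $80 and producers receiving $68 (the $12 wedge).
Per-tire burden: consumers $3, producers $9.
Producers take the larger share because supply is less price-elastic here (demand slope 3 vs supply slope 1).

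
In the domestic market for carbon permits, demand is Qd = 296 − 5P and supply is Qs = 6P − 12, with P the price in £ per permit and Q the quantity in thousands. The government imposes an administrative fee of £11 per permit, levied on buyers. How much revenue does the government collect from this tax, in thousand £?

Without the tax, 296 − 5P = 6P − 12 gives 11P = 308, so P* = £28 and Q* = 156.
With the tax collected from buyers, demand (in seller-price terms) shifts: Qd = 296 − 5(P + 11).
Solving gives Q = 126 with buyers paying £34 and suppliers receiving £23 (the £11 wedge).
Revenue = t · Q = 11 · 126 = £1386.

Tax revenue = £1386 thousand.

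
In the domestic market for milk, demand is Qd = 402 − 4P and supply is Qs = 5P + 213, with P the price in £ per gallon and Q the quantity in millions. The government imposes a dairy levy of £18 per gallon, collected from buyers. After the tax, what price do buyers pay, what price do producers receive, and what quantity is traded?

Without the tax, 402 − 4P = 5P + 213 gives 9P = 189, so P* = £21 and Q* = 318.
With the tax collected from buyers, demand (in seller-price terms) shifts: Qd = 402 − 4(P + 18).
Solving gives Q = 278 with buyers paying £31 and producers receiving £13 (the £18 wedge).
The less price-elastic side of the market bears the larger share of a per-unit tax.

Buyers pay £31; producers receive £13; quantity = 278.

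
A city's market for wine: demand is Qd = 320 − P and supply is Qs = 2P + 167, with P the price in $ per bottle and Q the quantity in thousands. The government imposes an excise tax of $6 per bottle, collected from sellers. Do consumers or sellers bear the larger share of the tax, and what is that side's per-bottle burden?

Consumers bear the larger share: $4 per bottle.

Before the tax: set 320 − P = 2P + 167 → P* = $51, Q* = 269.
With the tax collected from sellers, supply shifts: Qs = 2(P − 6) + 167.
Solving gives Q = 265 with consumers paying $55 and sellers receiving $49 (the $6 wedge).
Per-bottle burden: consumers $4, sellers $2.
Consumers take the larger share because demand is less price-elastic here (demand slope 1 vs supply slope 2).
The less price-elastic side of the market bears the larger share of a per-unit tax.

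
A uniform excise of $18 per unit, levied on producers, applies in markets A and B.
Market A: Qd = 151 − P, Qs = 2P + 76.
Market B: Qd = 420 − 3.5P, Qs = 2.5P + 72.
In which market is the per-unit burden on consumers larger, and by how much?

Market A: pre-tax P* = $25, Q* = 126; post-tax Q = 114; per-unit burden on consumers = $12.
Market B: pre-tax P* = $58, Q* = 217; post-tax Q = 190.75; per-unit burden on consumers = $7.5.
Difference: $12 vs $7.5 → market A is larger by $4.5.

Market A, by $4.5.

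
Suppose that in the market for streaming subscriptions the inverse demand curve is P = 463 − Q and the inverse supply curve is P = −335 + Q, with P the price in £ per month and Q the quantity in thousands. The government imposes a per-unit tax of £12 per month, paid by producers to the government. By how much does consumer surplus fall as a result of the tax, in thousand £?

Consumer surplus falls by £2376 thousand.

Rewrite in direct form: Qd = 463 − P and Qs = P + 335.
Without the tax, 463 − P = P + 335 gives 2P = 128, so P* = £64 and Q* = 399.
With the tax collected from producers, supply shifts: Qs = (P − 12) + 335.
New equilibrium: consumers pay £70, producers receive £58, Q = 393. (Wedge: Pb − Ps = 12.)
ΔCS is the trapezoid between Q = 393 and Q = 399 of height £6: ½ · (399 + 393) · 6 = £2376.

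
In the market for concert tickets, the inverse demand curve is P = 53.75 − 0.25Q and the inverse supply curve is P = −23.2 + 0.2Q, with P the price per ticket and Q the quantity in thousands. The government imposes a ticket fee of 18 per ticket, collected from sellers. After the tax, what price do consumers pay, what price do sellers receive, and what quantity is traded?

Consumers pay 21; sellers receive 3; quantity = 131.

Rewrite in direct form: Qd = 215 − 4P and Qs = 5P + 116.
Before the tax: set 215 − 4P = 5P + 116 → P* = 11, Q* = 171.
With the tax collected from sellers, supply shifts: Qs = 5(P − 18) + 116.
Solving gives Q = 131 with consumers paying 21 and sellers receiving 3 (the 18 wedge).
The less price-elastic side of the market bears the larger share of a per-unit tax.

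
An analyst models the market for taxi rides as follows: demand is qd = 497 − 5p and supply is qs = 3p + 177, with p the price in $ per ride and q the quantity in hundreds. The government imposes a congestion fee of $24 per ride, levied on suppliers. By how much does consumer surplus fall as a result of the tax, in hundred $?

Consumer surplus falls by $2470.5 hundred.

Without the tax, 497 − 5p = 3p + 177 gives 8p = 320, so p* = $40 and q* = 297.
With the tax collected from suppliers, supply shifts: qs = 3(p − 24) + 177.
Solving gives q = 252 with consumers paying $49 and suppliers receiving $25 (the $24 wedge).
ΔCS is the trapezoid between Q = 252 and Q = 297 of height $9: ½ · (297 + 252) · 9 = $2470.5.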